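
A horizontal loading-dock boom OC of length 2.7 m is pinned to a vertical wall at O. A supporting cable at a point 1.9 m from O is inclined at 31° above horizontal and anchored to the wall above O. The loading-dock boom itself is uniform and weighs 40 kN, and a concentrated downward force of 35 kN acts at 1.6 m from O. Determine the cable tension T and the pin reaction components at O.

ΣM about O: T·sin31°·1.9 − 40·1.35 − 35·1.6 = 0 → T = 110/(1.9·0.515038) = 112.409 ≈ 112.4 kN.
ΣF_x = 0: O_x − T·cos31° = 0 → O_x = 112.409 × 0.857167 = 96.35 kN.
ΣF_y = 0: O_y + T·sin31° − 40 − 35 = 0 → O_y = 75 − 112.409 × 0.515038 = 17.11 kN.

T = 112.4 kN, O_x = 96.35 kN, O_y = 17.11 kN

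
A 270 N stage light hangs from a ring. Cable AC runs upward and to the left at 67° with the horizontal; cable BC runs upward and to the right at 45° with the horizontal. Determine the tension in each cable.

ΣF_x = 0: −T_AC·cos67° + T_BC·cos45° = 0 → T_BC = 0.552577·T_AC.
ΣF_y = 0: T_AC·sin67° + T_BC·sin45° = 270.
Substitute: T_AC·(0.920505 + 0.552577·0.707107) = 270 → T_AC = 205.913 ≈ 205.9 N.
Then T_BC = 0.552577 × 205.913 = 113.8 N.

T_AC = 205.9 N, T_BC = 113.8 N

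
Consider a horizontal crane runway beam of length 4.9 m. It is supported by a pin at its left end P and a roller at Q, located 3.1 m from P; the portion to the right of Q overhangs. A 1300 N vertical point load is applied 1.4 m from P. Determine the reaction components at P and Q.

P_x = 0, P_y = 712.9 N, Q_y = 587.1 N

ΣM about P: Q_y·3.1 − 1300·1.4 = 0 → Q_y = 1820/3.1 = 587.097 ≈ 587.1 N.
ΣF_y = 0: P_y + 587.097 − 1300 = 0 → P_y = 712.9 N.
ΣF_x = 0: no horizontal applied forces, so P_x = 0.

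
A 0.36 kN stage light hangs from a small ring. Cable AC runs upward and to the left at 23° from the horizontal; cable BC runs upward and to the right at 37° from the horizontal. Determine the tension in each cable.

ΣF_x = 0: −T_AC·cos23° + T_BC·cos37° = 0 → T_BC = 1.1526·T_AC.
ΣF_y = 0: T_AC·sin23° + T_BC·sin37° = 0.36.
Substitute: T_AC·(0.390731 + 1.1526·0.601815) = 0.36 → T_AC = 0.331986 ≈ 0.3320 kN.
Then T_BC = 1.1526 × 0.331986 = 0.3826 kN.

T_AC = 0.3320 kN, T_BC = 0.3826 kN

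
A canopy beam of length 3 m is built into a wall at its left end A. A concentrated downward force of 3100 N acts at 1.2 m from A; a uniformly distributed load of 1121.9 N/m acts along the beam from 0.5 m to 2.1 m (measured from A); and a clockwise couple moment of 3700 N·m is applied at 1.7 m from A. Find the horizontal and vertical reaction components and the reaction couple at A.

Resultant of the distributed load: 1121.9 × 1.6 = 1795.04 N at 1.3 m from A.
ΣF_x = 0: A_x = 0.
ΣF_y = 0: A_y − 3100 − 1121.9·1.6 = 0 → A_y = 4895 N.
ΣM about A: M_A − 3100·1.2 − (1121.9·1.6)·1.3 − 3700 = 0 → M_A = 9754 N·m.

A_x = 0, A_y = 4895 N, M_A = 9754 N·m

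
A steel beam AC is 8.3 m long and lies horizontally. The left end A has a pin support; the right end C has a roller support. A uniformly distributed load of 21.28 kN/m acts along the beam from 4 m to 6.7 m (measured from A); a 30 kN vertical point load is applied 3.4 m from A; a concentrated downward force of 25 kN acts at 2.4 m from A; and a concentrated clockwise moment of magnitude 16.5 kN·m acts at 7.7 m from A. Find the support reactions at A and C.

A_x = 0, A_y = 53.92 kN, C_y = 58.54 kN

Resultant of the distributed load: 21.28 × 2.7 = 57.456 kN at 5.35 m from A.
Taking moments about A: C_y·8.3 − (21.28·2.7)·5.35 − 30·3.4 − 25·2.4 − 16.5 = 0 → C_y = 485.8896/8.3 = 58.5409 ≈ 58.54 kN.
ΣF_y = 0: A_y + 58.5409 − 21.28·2.7 − 30 − 25 = 0 → A_y = 53.92 kN.
ΣF_x = 0: no horizontal applied forces, so A_x = 0.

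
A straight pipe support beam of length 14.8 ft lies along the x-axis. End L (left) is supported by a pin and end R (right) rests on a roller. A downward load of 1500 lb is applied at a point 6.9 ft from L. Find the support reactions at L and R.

L_x = 0, L_y = 800.7 lb, R_y = 699.3 lb

Taking moments about L: R_y·14.8 − 1500·6.9 = 0 → R_y = 10350/14.8 = 699.324 ≈ 699.3 lb.
ΣF_y = 0: L_y + 699.324 − 1500 = 0 → L_y = 800.7 lb.
ΣF_x = 0: no horizontal applied forces, so L_x = 0.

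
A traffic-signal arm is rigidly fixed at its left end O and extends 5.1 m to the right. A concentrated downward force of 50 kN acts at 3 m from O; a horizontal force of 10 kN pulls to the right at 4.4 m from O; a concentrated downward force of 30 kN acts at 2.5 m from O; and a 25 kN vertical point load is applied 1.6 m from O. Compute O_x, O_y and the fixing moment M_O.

ΣF_x = 0: O_x + 10 = 0 → O_x = -10.00 kN.
ΣF_y = 0: O_y − 50 − 30 − 25 = 0 → O_y = 105.0 kN.
ΣM about O: M_O − 50·3 − 30·2.5 − 25·1.6 = 0 → M_O = 265.0 kN·m.

O_x = -10.00 kN, O_y = 105.0 kN, M_O = 265.0 kN·m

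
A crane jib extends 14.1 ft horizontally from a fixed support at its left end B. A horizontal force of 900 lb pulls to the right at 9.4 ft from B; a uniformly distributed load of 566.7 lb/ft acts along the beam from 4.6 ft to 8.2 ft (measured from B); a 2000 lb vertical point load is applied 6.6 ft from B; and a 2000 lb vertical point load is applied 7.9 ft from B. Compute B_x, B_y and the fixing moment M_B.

Resultant of the distributed load: 566.7 × 3.6 = 2040.12 lb at 6.4 ft from B.
ΣF_x = 0: B_x + 900 = 0 → B_x = -900.0 lb.
ΣF_y = 0: B_y − 566.7·3.6 − 2000 − 2000 = 0 → B_y = 6040 lb.
ΣM about B: M_B − (566.7·3.6)·6.4 − 2000·6.6 − 2000·7.9 = 0 → M_B = 42060 lb·ft.

B_x = -900.0 lb, B_y = 6040 lb, M_B = 42060 lb·ft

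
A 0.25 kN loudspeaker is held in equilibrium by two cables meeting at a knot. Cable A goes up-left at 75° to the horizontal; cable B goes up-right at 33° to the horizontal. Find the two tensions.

T_A = 0.2205 kN, T_B = 0.06803 kN

ΣF_x = 0: −T_A·cos75° + T_B·cos33° = 0 → T_B = 0.308606·T_A.
ΣF_y = 0: T_A·sin75° + T_B·sin33° = 0.25.
Substitute: T_A·(0.965926 + 0.308606·0.544639) = 0.25 → T_A = 0.220458 ≈ 0.2205 kN.
Then T_B = 0.308606 × 0.220458 = 0.06803 kN.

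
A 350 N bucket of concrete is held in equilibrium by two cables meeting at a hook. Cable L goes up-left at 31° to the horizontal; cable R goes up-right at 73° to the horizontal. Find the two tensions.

ΣF_x = 0: −T_L·cos31° + T_R·cos73° = 0 → T_R = 2.93177·T_L.
ΣF_y = 0: T_L·sin31° + T_R·sin73° = 350.
Substitute: T_L·(0.515038 + 2.93177·0.956305) = 350 → T_L = 105.463 ≈ 105.5 N.
Then T_R = 2.93177 × 105.463 = 309.2 N.

T_L = 105.5 N, T_R = 309.2 N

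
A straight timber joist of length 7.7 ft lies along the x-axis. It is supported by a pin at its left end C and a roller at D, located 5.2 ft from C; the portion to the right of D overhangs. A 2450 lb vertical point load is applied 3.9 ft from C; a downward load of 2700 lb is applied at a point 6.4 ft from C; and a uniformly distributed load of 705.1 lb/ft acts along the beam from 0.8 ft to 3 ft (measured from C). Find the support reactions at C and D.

C_x = 0, C_y = 973.9 lb, D_y = 5727 lb

Resultant of the distributed load: 705.1 × 2.2 = 1551.22 lb at 1.9 ft from C.
Moments about C: D_y·5.2 − 2450·3.9 − 2700·6.4 − (705.1·2.2)·1.9 = 0 → D_y = 29782.318/5.2 = 5727.37 ≈ 5727 lb.
ΣF_y = 0: C_y + 5727.37 − 2450 − 2700 − 705.1·2.2 = 0 → C_y = 973.9 lb.
ΣF_x = 0: no horizontal applied forces, so C_x = 0.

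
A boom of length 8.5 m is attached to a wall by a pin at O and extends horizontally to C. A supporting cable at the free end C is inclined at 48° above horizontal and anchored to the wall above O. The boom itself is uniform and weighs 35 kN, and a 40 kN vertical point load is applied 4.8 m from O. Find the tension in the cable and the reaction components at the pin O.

T = 53.94 kN, O_x = 36.10 kN, O_y = 34.91 kN

ΣM about O: T·sin48°·8.5 − 35·4.25 − 40·4.8 = 0 → T = 340.75/(8.5·0.743145) = 53.944 ≈ 53.94 kN.
ΣF_x = 0: O_x − T·cos48° = 0 → O_x = 53.944 × 0.669131 = 36.10 kN.
ΣF_y = 0: O_y + T·sin48° − 35 − 40 = 0 → O_y = 75 − 53.944 × 0.743145 = 34.91 kN.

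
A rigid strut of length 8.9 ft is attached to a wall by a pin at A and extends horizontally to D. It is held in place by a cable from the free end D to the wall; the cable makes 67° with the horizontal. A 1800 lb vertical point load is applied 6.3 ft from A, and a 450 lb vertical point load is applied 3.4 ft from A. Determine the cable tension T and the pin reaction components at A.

T = 1571 lb, A_x = 613.8 lb, A_y = 803.9 lb

ΣM about A: T·sin67°·8.9 − 1800·6.3 − 450·3.4 = 0 → T = 12870/(8.9·0.920505) = 1570.95 ≈ 1571 lb.
ΣF_x = 0: A_x − T·cos67° = 0 → A_x = 1570.95 × 0.390731 = 613.8 lb.
ΣF_y = 0: A_y + T·sin67° − 1800 − 450 = 0 → A_y = 2250 − 1570.95 × 0.920505 = 803.9 lb.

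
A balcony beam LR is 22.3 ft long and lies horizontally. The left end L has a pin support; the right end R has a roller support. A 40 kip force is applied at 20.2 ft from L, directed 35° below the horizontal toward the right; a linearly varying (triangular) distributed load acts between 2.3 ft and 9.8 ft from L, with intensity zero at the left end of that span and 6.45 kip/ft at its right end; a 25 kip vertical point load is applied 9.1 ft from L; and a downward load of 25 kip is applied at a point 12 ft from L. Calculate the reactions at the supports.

L_x = -32.77 kip, L_y = 44.78 kip, R_y = 52.36 kip

Resultant of the triangular load: ½ × 6.45 × 7.5 = 24.1875 kip, acting at 7.3 ft from L (one-third of the span from the peak).
Taking moments about L: R_y·22.3 − 40·sin35°·20.2 − (½·6.45·7.5)·7.3 − 25·9.1 − 25·12 = 0 → R_y = 1167.52/22.3 = 52.3552 ≈ 52.36 kip.
ΣF_y = 0: L_y + 52.3552 − 40·sin35° − ½·6.45·7.5 − 25 − 25 = 0 → L_y = 44.78 kip.
ΣF_x = 0: L_x + 40·cos35° = 0 → L_x = -32.77 kip.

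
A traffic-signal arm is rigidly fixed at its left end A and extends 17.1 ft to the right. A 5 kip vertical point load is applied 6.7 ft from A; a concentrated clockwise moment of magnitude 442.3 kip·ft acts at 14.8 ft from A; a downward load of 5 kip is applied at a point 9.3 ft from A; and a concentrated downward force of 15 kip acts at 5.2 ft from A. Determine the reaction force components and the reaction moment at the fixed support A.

ΣF_x = 0: A_x = 0.
ΣF_y = 0: A_y − 5 − 5 − 15 = 0 → A_y = 25.00 kip.
ΣM about A: M_A − 5·6.7 − 442.3 − 5·9.3 − 15·5.2 = 0 → M_A = 600.3 kip·ft.

A_x = 0, A_y = 25.00 kip, M_A = 600.3 kip·ft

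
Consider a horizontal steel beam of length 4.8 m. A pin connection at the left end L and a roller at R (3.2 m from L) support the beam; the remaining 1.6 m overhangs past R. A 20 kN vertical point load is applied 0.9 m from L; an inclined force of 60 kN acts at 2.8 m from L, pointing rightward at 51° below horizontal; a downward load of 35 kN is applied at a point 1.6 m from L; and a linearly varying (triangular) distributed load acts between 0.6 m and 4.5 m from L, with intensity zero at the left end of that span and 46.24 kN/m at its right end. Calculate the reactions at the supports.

Resultant of the triangular load: ½ × 46.24 × 3.9 = 90.168 kN, acting at 3.2 m from L (one-third of the span from the peak).
Moments about L: R_y·3.2 − 20·0.9 − 60·sin51°·2.8 − 35·1.6 − (½·46.24·3.9)·3.2 = 0 → R_y = 493.098/3.2 = 154.093 ≈ 154.1 kN.
ΣF_y = 0: L_y + 154.093 − 20 − 60·sin51° − 35 − ½·46.24·3.9 = 0 → L_y = 37.70 kN.
ΣF_x = 0: L_x + 60·cos51° = 0 → L_x = -37.76 kN.

L_x = -37.76 kN, L_y = 37.70 kN, R_y = 154.1 kN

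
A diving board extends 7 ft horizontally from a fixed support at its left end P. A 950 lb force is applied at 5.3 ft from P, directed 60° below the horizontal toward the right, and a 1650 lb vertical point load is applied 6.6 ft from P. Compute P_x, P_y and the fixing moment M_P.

ΣF_x = 0: P_x + 950·cos60° = 0 → P_x = -475.0 lb.
ΣF_y = 0: P_y − 950·sin60° − 1650 = 0 → P_y = 2473 lb.
ΣM about P: M_P − 950·sin60°·5.3 − 1650·6.6 = 0 → M_P = 15250 lb·ft.

P_x = -475.0 lb, P_y = 2473 lb, M_P = 15250 lb·ft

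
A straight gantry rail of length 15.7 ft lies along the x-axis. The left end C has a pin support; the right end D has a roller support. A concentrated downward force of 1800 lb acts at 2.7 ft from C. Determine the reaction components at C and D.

C_x = 0, C_y = 1490 lb, D_y = 309.6 lb

Taking moments about C: D_y·15.7 − 1800·2.7 = 0 → D_y = 4860/15.7 = 309.554 ≈ 309.6 lb.
ΣF_y = 0: C_y + 309.554 − 1800 = 0 → C_y = 1490 lb.
ΣF_x = 0: no horizontal applied forces, so C_x = 0.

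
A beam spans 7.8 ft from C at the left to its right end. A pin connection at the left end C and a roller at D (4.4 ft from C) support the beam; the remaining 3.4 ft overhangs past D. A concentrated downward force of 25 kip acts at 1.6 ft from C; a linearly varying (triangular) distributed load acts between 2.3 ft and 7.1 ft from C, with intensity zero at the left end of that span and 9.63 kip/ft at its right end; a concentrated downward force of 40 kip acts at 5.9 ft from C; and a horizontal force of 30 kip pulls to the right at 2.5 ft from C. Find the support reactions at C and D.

C_x = -30.00 kip, C_y = -3.505 kip, D_y = 91.62 kip

Resultant of the triangular load: ½ × 9.63 × 4.8 = 23.112 kip, acting at 5.5 ft from C (one-third of the span from the peak).
Taking moments about C: D_y·4.4 − 25·1.6 − (½·9.63·4.8)·5.5 − 40·5.9 = 0 → D_y = 403.116/4.4 = 91.6173 ≈ 91.62 kip.
ΣF_y = 0: C_y + 91.6173 − 25 − ½·9.63·4.8 − 40 = 0 → C_y = -3.505 kip.
ΣF_x = 0: C_x + 30 = 0 → C_x = -30.00 kip.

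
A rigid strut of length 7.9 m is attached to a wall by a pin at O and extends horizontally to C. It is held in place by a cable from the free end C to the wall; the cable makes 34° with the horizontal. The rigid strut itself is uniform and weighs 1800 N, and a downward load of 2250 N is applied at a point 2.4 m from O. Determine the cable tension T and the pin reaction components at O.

ΣM about O: T·sin34°·7.9 − 1800·3.95 − 2250·2.4 = 0 → T = 12510/(7.9·0.559193) = 2831.84 ≈ 2832 N.
ΣF_x = 0: O_x − T·cos34° = 0 → O_x = 2831.84 × 0.829038 = 2348 N.
ΣF_y = 0: O_y + T·sin34° − 1800 − 2250 = 0 → O_y = 4050 − 2831.84 × 0.559193 = 2466 N.

T = 2832 N, O_x = 2348 N, O_y = 2466 N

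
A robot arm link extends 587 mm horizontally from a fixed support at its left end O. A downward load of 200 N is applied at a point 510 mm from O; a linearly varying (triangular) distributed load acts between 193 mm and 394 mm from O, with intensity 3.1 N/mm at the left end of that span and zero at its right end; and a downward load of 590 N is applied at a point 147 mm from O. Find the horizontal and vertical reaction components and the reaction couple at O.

O_x = 0, O_y = 1102 N, M_O = 269700 N·mm

Resultant of the triangular load: ½ × 3.1 × 201 = 311.55 N, acting at 260 mm from O (one-third of the span from the peak).
ΣF_x = 0: O_x = 0.
ΣF_y = 0: O_y − 200 − ½·3.1·201 − 590 = 0 → O_y = 1102 N.
ΣM about O: M_O − 200·510 − (½·3.1·201)·260 − 590·147 = 0 → M_O = 269700 N·mm.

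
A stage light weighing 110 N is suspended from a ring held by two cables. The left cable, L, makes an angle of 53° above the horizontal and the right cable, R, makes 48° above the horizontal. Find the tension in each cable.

ΣF_x = 0: −T_L·cos53° + T_R·cos48° = 0 → T_R = 0.899398·T_L.
ΣF_y = 0: T_L·sin53° + T_R·sin48° = 110.
Substitute: T_L·(0.798636 + 0.899398·0.743145) = 110 → T_L = 74.982 ≈ 74.98 N.
Then T_R = 0.899398 × 74.982 = 67.44 N.

T_L = 74.98 N, T_R = 67.44 N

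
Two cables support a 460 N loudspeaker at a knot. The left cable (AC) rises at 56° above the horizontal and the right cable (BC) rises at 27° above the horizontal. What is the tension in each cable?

T_AC = 412.9 N, T_BC = 259.2 N

ΣF_x = 0: −T_AC·cos56° + T_BC·cos27° = 0 → T_BC = 0.627597·T_AC.
ΣF_y = 0: T_AC·sin56° + T_BC·sin27° = 460.
Substitute: T_AC·(0.829038 + 0.627597·0.45399) = 460 → T_AC = 412.941 ≈ 412.9 N.
Then T_BC = 0.627597 × 412.941 = 259.2 N.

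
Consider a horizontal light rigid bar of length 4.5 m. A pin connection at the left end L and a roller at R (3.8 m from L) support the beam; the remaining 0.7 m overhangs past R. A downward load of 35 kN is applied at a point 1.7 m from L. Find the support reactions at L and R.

Moments about L: R_y·3.8 − 35·1.7 = 0 → R_y = 59.5/3.8 = 15.6579 ≈ 15.66 kN.
ΣF_y = 0: L_y + 15.6579 − 35 = 0 → L_y = 19.34 kN.
ΣF_x = 0: no horizontal applied forces, so L_x = 0.

L_x = 0, L_y = 19.34 kN, R_y = 15.66 kN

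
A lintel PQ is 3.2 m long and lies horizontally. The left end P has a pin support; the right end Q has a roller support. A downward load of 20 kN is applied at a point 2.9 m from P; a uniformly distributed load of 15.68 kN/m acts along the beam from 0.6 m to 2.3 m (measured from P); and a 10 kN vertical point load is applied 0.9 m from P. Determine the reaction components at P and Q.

P_x = 0, P_y = 23.64 kN, Q_y = 33.02 kN

Resultant of the distributed load: 15.68 × 1.7 = 26.656 kN at 1.45 m from P.
Taking moments about P: Q_y·3.2 − 20·2.9 − (15.68·1.7)·1.45 − 10·0.9 = 0 → Q_y = 105.6512/3.2 = 33.016 ≈ 33.02 kN.
ΣF_y = 0: P_y + 33.016 − 20 − 15.68·1.7 − 10 = 0 → P_y = 23.64 kN.
ΣF_x = 0: no horizontal applied forces, so P_x = 0.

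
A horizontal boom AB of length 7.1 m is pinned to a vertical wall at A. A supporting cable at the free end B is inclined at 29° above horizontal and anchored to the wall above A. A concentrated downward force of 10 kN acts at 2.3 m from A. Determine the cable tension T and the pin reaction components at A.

ΣM about A: T·sin29°·7.1 − 10·2.3 = 0 → T = 23/(7.1·0.48481) = 6.68187 ≈ 6.682 kN.
ΣF_x = 0: A_x − T·cos29° = 0 → A_x = 6.68187 × 0.87462 = 5.844 kN.
ΣF_y = 0: A_y + T·sin29° − 10 = 0 → A_y = 10 − 6.68187 × 0.48481 = 6.761 kN.

T = 6.682 kN, A_x = 5.844 kN, A_y = 6.761 kN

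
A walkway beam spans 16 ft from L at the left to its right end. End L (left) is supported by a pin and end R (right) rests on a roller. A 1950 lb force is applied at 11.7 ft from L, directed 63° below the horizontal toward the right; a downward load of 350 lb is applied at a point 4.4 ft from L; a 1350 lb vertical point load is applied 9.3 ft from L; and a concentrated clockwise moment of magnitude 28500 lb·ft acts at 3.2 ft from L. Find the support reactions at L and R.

Taking moments about L: R_y·16 − 1950·sin63°·11.7 − 350·4.4 − 1350·9.3 − 28500 = 0 → R_y = 62923.3/16 = 3932.71 ≈ 3933 lb.
ΣF_y = 0: L_y + 3932.71 − 1950·sin63° − 350 − 1350 = 0 → L_y = -495.2 lb.
ΣF_x = 0: L_x + 1950·cos63° = 0 → L_x = -885.3 lb.

L_x = -885.3 lb, L_y = -495.2 lb, R_y = 3933 lb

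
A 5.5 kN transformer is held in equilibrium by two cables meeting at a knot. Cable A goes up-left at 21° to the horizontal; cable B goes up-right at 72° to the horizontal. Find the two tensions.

ΣF_x = 0: −T_A·cos21° + T_B·cos72° = 0 → T_B = 3.02113·T_A.
ΣF_y = 0: T_A·sin21° + T_B·sin72° = 5.5.
Substitute: T_A·(0.358368 + 3.02113·0.951057) = 5.5 → T_A = 1.70192 ≈ 1.702 kN.
Then T_B = 3.02113 × 1.70192 = 5.142 kN.

T_A = 1.702 kN, T_B = 5.142 kN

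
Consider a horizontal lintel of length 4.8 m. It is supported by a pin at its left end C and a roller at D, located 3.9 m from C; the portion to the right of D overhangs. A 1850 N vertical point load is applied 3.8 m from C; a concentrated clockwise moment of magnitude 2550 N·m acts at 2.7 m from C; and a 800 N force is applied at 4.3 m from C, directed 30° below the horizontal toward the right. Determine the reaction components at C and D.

C_x = -692.8 N, C_y = -647.4 N, D_y = 2897 N

Moments about C: D_y·3.9 − 1850·3.8 − 2550 − 800·sin30°·4.3 = 0 → D_y = 11300/3.9 = 2897.44 ≈ 2897 N.
ΣF_y = 0: C_y + 2897.44 − 1850 − 800·sin30° = 0 → C_y = -647.4 N.
ΣF_x = 0: C_x + 800·cos30° = 0 → C_x = -692.8 N.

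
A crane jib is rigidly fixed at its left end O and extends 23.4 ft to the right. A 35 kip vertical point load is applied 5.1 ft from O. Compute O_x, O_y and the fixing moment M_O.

O_x = 0, O_y = 35.00 kip, M_O = 178.5 kip·ft

ΣF_x = 0: O_x = 0.
ΣF_y = 0: O_y − 35 = 0 → O_y = 35.00 kip.
ΣM about O: M_O − 35·5.1 = 0 → M_O = 178.5 kip·ft.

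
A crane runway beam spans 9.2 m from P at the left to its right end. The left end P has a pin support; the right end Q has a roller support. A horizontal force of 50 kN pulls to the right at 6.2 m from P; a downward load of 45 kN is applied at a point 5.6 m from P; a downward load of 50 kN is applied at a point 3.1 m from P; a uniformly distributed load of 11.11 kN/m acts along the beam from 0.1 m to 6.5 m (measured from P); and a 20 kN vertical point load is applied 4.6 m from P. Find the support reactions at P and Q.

P_x = -50.00 kN, P_y = 106.4 kN, Q_y = 79.74 kN

Resultant of the distributed load: 11.11 × 6.4 = 71.104 kN at 3.3 m from P.
ΣM about P: Q_y·9.2 − 45·5.6 − 50·3.1 − (11.11·6.4)·3.3 − 20·4.6 = 0 → Q_y = 733.6432/9.2 = 79.7438 ≈ 79.74 kN.
ΣF_y = 0: P_y + 79.7438 − 45 − 50 − 11.11·6.4 − 20 = 0 → P_y = 106.4 kN.
ΣF_x = 0: P_x + 50 = 0 → P_x = -50.00 kN.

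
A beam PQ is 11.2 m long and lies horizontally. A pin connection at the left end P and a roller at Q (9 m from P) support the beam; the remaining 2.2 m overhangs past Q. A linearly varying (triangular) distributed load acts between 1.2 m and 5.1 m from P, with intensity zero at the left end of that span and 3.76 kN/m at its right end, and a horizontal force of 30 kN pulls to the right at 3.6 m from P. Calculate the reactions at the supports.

Resultant of the triangular load: ½ × 3.76 × 3.9 = 7.332 kN, acting at 3.8 m from P (one-third of the span from the peak).
Moments about P: Q_y·9 − (½·3.76·3.9)·3.8 = 0 → Q_y = 27.8616/9 = 3.09573 ≈ 3.096 kN.
ΣF_y = 0: P_y + 3.09573 − ½·3.76·3.9 = 0 → P_y = 4.236 kN.
ΣF_x = 0: P_x + 30 = 0 → P_x = -30.00 kN.

P_x = -30.00 kN, P_y = 4.236 kN, Q_y = 3.096 kN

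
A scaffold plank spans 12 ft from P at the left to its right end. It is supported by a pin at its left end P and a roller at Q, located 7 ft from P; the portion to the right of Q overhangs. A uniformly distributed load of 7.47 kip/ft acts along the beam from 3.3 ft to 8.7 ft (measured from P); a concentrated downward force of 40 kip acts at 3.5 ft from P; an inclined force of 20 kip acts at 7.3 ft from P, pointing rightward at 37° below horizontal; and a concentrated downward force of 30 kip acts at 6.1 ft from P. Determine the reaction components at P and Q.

P_x = -15.97 kip, P_y = 29.10 kip, Q_y = 93.27 kip

Resultant of the distributed load: 7.47 × 5.4 = 40.338 kip at 6 ft from P.
Taking moments about P: Q_y·7 − (7.47·5.4)·6 − 40·3.5 − 20·sin37°·7.3 − 30·6.1 = 0 → Q_y = 652.893/7 = 93.2704 ≈ 93.27 kip.
ΣF_y = 0: P_y + 93.2704 − 7.47·5.4 − 40 − 20·sin37° − 30 = 0 → P_y = 29.10 kip.
ΣF_x = 0: P_x + 20·cos37° = 0 → P_x = -15.97 kip.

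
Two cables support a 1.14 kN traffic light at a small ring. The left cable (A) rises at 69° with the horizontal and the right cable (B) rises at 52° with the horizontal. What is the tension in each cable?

T_A = 0.8188 kN, T_B = 0.4766 kN

ΣF_x = 0: −T_A·cos69° + T_B·cos52° = 0 → T_B = 0.582086·T_A.
ΣF_y = 0: T_A·sin69° + T_B·sin52° = 1.14.
Substitute: T_A·(0.93358 + 0.582086·0.788011) = 1.14 → T_A = 0.818807 ≈ 0.8188 kN.
Then T_B = 0.582086 × 0.818807 = 0.4766 kN.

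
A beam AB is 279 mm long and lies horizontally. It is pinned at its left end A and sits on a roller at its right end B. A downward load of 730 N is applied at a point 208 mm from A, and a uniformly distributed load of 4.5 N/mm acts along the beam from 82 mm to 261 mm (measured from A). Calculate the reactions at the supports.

Resultant of the distributed load: 4.5 × 179 = 805.5 N at 171.5 mm from A.
Moments about A: B_y·279 − 730·208 − (4.5·179)·171.5 = 0 → B_y = 289983.25/279 = 1039.37 ≈ 1039 N.
ΣF_y = 0: A_y + 1039.37 − 730 − 4.5·179 = 0 → A_y = 496.1 N.
ΣF_x = 0: no horizontal applied forces, so A_x = 0.

A_x = 0, A_y = 496.1 N, B_y = 1039 N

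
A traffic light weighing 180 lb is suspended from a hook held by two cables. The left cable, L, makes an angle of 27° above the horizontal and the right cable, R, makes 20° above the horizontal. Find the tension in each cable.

ΣF_x = 0: −T_L·cos27° + T_R·cos20° = 0 → T_R = 0.948189·T_L.
ΣF_y = 0: T_L·sin27° + T_R·sin20° = 180.
Substitute: T_L·(0.45399 + 0.948189·0.34202) = 180 → T_L = 231.276 ≈ 231.3 lb.
Then T_R = 0.948189 × 231.276 = 219.3 lb.

T_L = 231.3 lb, T_R = 219.3 lb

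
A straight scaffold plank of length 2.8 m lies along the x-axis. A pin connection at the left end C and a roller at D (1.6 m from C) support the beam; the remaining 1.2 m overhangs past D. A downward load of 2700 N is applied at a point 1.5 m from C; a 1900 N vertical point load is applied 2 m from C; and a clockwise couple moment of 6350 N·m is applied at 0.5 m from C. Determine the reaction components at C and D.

Moments about C: D_y·1.6 − 2700·1.5 − 1900·2 − 6350 = 0 → D_y = 14200/1.6 = 8875 N.
ΣF_y = 0: C_y + 8875 − 2700 − 1900 = 0 → C_y = -4275 N.
ΣF_x = 0: no horizontal applied forces, so C_x = 0.

C_x = 0, C_y = -4275 N, D_y = 8875 N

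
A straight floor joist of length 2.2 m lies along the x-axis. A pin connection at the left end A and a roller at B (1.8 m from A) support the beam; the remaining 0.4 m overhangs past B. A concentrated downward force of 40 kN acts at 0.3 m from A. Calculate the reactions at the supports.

A_x = 0, A_y = 33.33 kN, B_y = 6.667 kN

Moments about A: B_y·1.8 − 40·0.3 = 0 → B_y = 12/1.8 = 6.66667 ≈ 6.667 kN.
ΣF_y = 0: A_y + 6.66667 − 40 = 0 → A_y = 33.33 kN.
ΣF_x = 0: no horizontal applied forces, so A_x = 0.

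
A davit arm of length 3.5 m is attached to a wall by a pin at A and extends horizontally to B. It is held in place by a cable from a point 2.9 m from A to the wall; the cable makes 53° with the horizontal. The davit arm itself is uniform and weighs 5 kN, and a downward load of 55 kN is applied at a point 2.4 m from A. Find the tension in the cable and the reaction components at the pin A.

T = 60.77 kN, A_x = 36.57 kN, A_y = 11.47 kN

ΣM about A: T·sin53°·2.9 − 5·1.75 − 55·2.4 = 0 → T = 140.75/(2.9·0.798636) = 60.7717 ≈ 60.77 kN.
ΣF_x = 0: A_x − T·cos53° = 0 → A_x = 60.7717 × 0.601815 = 36.57 kN.
ΣF_y = 0: A_y + T·sin53° − 5 − 55 = 0 → A_y = 60 − 60.7717 × 0.798636 = 11.47 kN.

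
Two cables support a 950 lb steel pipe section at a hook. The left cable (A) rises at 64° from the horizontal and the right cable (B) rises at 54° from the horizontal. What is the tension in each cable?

T_A = 632.4 lb, T_B = 471.7 lb

ΣF_x = 0: −T_A·cos64° + T_B·cos54° = 0 → T_B = 0.745802·T_A.
ΣF_y = 0: T_A·sin64° + T_B·sin54° = 950.
Substitute: T_A·(0.898794 + 0.745802·0.809017) = 950 → T_A = 632.422 ≈ 632.4 lb.
Then T_B = 0.745802 × 632.422 = 471.7 lb.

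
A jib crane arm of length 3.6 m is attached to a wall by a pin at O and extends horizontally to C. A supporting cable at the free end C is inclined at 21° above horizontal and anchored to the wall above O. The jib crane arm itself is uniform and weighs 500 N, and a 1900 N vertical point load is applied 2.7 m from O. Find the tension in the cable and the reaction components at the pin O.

T = 4674 N, O_x = 4364 N, O_y = 725.0 N

ΣM about O: T·sin21°·3.6 − 500·1.8 − 1900·2.7 = 0 → T = 6030/(3.6·0.358368) = 4673.97 ≈ 4674 N.
ΣF_x = 0: O_x − T·cos21° = 0 → O_x = 4673.97 × 0.93358 = 4364 N.
ΣF_y = 0: O_y + T·sin21° − 500 − 1900 = 0 → O_y = 2400 − 4673.97 × 0.358368 = 725.0 N.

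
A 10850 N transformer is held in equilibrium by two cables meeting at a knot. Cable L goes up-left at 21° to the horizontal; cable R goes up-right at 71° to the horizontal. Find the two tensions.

T_L = 3535 N, T_R = 10140 N

ΣF_x = 0: −T_L·cos21° + T_R·cos71° = 0 → T_R = 2.86754·T_L.
ΣF_y = 0: T_L·sin21° + T_R·sin71° = 10850.
Substitute: T_L·(0.358368 + 2.86754·0.945519) = 10850 → T_L = 3534.57 ≈ 3535 N.
Then T_R = 2.86754 × 3534.57 = 10140 N.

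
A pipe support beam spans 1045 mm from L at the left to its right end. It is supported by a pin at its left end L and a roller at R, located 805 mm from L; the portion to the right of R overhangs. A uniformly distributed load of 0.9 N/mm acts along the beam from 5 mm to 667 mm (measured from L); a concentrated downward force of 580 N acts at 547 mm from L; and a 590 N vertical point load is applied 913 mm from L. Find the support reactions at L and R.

Resultant of the distributed load: 0.9 × 662 = 595.8 N at 336 mm from L.
ΣM about L: R_y·805 − (0.9·662)·336 − 580·547 − 590·913 = 0 → R_y = 1056118.8/805 = 1311.95 ≈ 1312 N.
ΣF_y = 0: L_y + 1311.95 − 0.9·662 − 580 − 590 = 0 → L_y = 453.9 N.
ΣF_x = 0: no horizontal applied forces, so L_x = 0.

L_x = 0, L_y = 453.9 N, R_y = 1312 N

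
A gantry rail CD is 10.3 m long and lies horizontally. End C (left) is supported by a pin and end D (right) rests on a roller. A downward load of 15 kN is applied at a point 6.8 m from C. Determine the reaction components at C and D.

C_x = 0, C_y = 5.097 kN, D_y = 9.903 kN

Taking moments about C: D_y·10.3 − 15·6.8 = 0 → D_y = 102/10.3 = 9.90291 ≈ 9.903 kN.
ΣF_y = 0: C_y + 9.90291 − 15 = 0 → C_y = 5.097 kN.
ΣF_x = 0: no horizontal applied forces, so C_x = 0.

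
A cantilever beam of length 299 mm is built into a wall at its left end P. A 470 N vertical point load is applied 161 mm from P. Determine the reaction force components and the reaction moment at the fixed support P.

P_x = 0, P_y = 470.0 N, M_P = 75670 N·mm

ΣF_x = 0: P_x = 0.
ΣF_y = 0: P_y − 470 = 0 → P_y = 470.0 N.
ΣM about P: M_P − 470·161 = 0 → M_P = 75670 N·mm.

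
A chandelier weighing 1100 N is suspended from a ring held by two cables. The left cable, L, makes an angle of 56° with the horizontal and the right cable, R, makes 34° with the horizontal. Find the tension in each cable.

ΣF_x = 0: −T_L·cos56° + T_R·cos34° = 0 → T_R = 0.674509·T_L.
ΣF_y = 0: T_L·sin56° + T_R·sin34° = 1100.
Substitute: T_L·(0.829038 + 0.674509·0.559193) = 1100 → T_L = 911.941 ≈ 911.9 N.
Then T_R = 0.674509 × 911.941 = 615.1 N.

T_L = 911.9 N, T_R = 615.1 N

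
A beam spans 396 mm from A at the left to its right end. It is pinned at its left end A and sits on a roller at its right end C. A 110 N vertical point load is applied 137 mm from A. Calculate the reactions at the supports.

Taking moments about A: C_y·396 − 110·137 = 0 → C_y = 15070/396 = 38.0556 ≈ 38.06 N.
ΣF_y = 0: A_y + 38.0556 − 110 = 0 → A_y = 71.94 N.
ΣF_x = 0: no horizontal applied forces, so A_x = 0.

A_x = 0, A_y = 71.94 N, C_y = 38.06 N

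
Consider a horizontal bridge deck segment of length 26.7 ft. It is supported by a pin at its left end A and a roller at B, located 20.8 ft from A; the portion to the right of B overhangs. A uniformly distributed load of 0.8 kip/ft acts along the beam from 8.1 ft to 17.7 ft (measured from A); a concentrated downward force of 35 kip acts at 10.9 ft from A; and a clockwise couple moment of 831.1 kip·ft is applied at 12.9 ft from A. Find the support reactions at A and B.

A_x = 0, A_y = -20.38 kip, B_y = 63.06 kip

Resultant of the distributed load: 0.8 × 9.6 = 7.68 kip at 12.9 ft from A.
Moments about A: B_y·20.8 − (0.8·9.6)·12.9 − 35·10.9 − 831.1 = 0 → B_y = 1311.672/20.8 = 63.0612 ≈ 63.06 kip.
ΣF_y = 0: A_y + 63.0612 − 0.8·9.6 − 35 = 0 → A_y = -20.38 kip.
ΣF_x = 0: no horizontal applied forces, so A_x = 0.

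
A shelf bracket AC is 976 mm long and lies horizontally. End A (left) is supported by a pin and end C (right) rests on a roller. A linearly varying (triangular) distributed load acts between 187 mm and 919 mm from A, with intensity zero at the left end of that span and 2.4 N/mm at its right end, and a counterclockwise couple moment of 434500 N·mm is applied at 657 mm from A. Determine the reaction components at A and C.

A_x = 0, A_y = 716.1 N, C_y = 162.3 N

Resultant of the triangular load: ½ × 2.4 × 732 = 878.4 N, acting at 675 mm from A (one-third of the span from the peak).
Moments about A: C_y·976 − (½·2.4·732)·675 + 434500 = 0 → C_y = 158420/976 = 162.316 ≈ 162.3 N.
ΣF_y = 0: A_y + 162.316 − ½·2.4·732 = 0 → A_y = 716.1 N.
ΣF_x = 0: no horizontal applied forces, so A_x = 0.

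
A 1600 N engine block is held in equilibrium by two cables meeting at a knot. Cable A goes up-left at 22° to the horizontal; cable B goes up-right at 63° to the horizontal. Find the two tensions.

T_A = 729.2 N, T_B = 1489 N

ΣF_x = 0: −T_A·cos22° + T_B·cos63° = 0 → T_B = 2.0423·T_A.
ΣF_y = 0: T_A·sin22° + T_B·sin63° = 1600.
Substitute: T_A·(0.374607 + 2.0423·0.891007) = 1600 → T_A = 729.158 ≈ 729.2 N.
Then T_B = 2.0423 × 729.158 = 1489 N.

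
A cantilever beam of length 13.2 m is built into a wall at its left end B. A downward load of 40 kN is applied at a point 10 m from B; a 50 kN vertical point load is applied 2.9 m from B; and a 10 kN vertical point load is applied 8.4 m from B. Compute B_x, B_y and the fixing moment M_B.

ΣF_x = 0: B_x = 0.
ΣF_y = 0: B_y − 40 − 50 − 10 = 0 → B_y = 100.0 kN.
ΣM about B: M_B − 40·10 − 50·2.9 − 10·8.4 = 0 → M_B = 629.0 kN·m.

B_x = 0, B_y = 100.0 kN, M_B = 629.0 kN·m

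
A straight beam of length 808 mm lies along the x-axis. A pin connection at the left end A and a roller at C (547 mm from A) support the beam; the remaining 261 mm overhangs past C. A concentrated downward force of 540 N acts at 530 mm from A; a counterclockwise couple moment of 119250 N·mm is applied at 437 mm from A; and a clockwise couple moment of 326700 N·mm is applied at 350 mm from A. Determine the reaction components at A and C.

Moments about A: C_y·547 − 540·530 + 119250 − 326700 = 0 → C_y = 493650/547 = 902.468 ≈ 902.5 N.
ΣF_y = 0: A_y + 902.468 − 540 = 0 → A_y = -362.5 N.
ΣF_x = 0: no horizontal applied forces, so A_x = 0.

A_x = 0, A_y = -362.5 N, C_y = 902.5 N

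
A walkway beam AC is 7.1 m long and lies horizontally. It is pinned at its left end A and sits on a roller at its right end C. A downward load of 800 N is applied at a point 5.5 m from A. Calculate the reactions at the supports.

A_x = 0, A_y = 180.3 N, C_y = 619.7 N

Taking moments about A: C_y·7.1 − 800·5.5 = 0 → C_y = 4400/7.1 = 619.718 ≈ 619.7 N.
ΣF_y = 0: A_y + 619.718 − 800 = 0 → A_y = 180.3 N.
ΣF_x = 0: no horizontal applied forces, so A_x = 0.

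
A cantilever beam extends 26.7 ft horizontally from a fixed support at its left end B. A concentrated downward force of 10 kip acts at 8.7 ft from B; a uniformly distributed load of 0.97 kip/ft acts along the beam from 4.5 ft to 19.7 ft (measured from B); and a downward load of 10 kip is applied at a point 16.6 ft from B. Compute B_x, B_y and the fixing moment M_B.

Resultant of the distributed load: 0.97 × 15.2 = 14.744 kip at 12.1 ft from B.
ΣF_x = 0: B_x = 0.
ΣF_y = 0: B_y − 10 − 0.97·15.2 − 10 = 0 → B_y = 34.74 kip.
ΣM about B: M_B − 10·8.7 − (0.97·15.2)·12.1 − 10·16.6 = 0 → M_B = 431.4 kip·ft.

B_x = 0, B_y = 34.74 kip, M_B = 431.4 kip·ft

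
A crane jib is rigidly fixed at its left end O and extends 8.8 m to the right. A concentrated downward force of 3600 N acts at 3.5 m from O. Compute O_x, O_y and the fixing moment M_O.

O_x = 0, O_y = 3600 N, M_O = 12600 N·m

ΣF_x = 0: O_x = 0.
ΣF_y = 0: O_y − 3600 = 0 → O_y = 3600 N.
ΣM about O: M_O − 3600·3.5 = 0 → M_O = 12600 N·m.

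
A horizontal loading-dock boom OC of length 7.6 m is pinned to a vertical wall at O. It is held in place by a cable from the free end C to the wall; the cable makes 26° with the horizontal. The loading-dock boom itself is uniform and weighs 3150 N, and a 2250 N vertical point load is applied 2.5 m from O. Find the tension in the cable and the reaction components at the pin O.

T = 5281 N, O_x = 4747 N, O_y = 3085 N

ΣM about O: T·sin26°·7.6 − 3150·3.8 − 2250·2.5 = 0 → T = 17595/(7.6·0.438371) = 5281.22 ≈ 5281 N.
ΣF_x = 0: O_x − T·cos26° = 0 → O_x = 5281.22 × 0.898794 = 4747 N.
ΣF_y = 0: O_y + T·sin26° − 3150 − 2250 = 0 → O_y = 5400 − 5281.22 × 0.438371 = 3085 N.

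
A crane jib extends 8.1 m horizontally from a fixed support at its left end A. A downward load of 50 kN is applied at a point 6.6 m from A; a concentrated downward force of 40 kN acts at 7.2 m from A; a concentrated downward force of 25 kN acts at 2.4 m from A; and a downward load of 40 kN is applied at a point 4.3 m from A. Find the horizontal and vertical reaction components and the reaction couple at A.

ΣF_x = 0: A_x = 0.
ΣF_y = 0: A_y − 50 − 40 − 25 − 40 = 0 → A_y = 155.0 kN.
ΣM about A: M_A − 50·6.6 − 40·7.2 − 25·2.4 − 40·4.3 = 0 → M_A = 850.0 kN·m.

A_x = 0, A_y = 155.0 kN, M_A = 850.0 kN·m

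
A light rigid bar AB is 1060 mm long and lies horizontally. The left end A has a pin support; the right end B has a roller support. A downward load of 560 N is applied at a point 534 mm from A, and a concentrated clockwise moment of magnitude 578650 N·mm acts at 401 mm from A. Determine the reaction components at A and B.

ΣM about A: B_y·1060 − 560·534 − 578650 = 0 → B_y = 877690/1060 = 828.009 ≈ 828.0 N.
ΣF_y = 0: A_y + 828.009 − 560 = 0 → A_y = -268.0 N.
ΣF_x = 0: no horizontal applied forces, so A_x = 0.

A_x = 0, A_y = -268.0 N, B_y = 828.0 N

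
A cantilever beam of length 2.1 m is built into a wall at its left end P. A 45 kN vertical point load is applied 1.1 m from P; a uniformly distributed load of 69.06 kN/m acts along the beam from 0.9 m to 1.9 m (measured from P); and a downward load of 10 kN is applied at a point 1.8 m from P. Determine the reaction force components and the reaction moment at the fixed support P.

P_x = 0, P_y = 124.1 kN, M_P = 164.2 kN·m

Resultant of the distributed load: 69.06 × 1 = 69.06 kN at 1.4 m from P.
ΣF_x = 0: P_x = 0.
ΣF_y = 0: P_y − 45 − 69.06·1 − 10 = 0 → P_y = 124.1 kN.
ΣM about P: M_P − 45·1.1 − (69.06·1)·1.4 − 10·1.8 = 0 → M_P = 164.2 kN·m.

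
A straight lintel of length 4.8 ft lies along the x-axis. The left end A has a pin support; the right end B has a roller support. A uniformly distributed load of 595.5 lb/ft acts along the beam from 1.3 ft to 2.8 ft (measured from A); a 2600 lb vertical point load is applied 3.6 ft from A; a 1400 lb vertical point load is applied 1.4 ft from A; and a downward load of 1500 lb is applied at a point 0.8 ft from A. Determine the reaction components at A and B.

Resultant of the distributed load: 595.5 × 1.5 = 893.25 lb at 2.05 ft from A.
Taking moments about A: B_y·4.8 − (595.5·1.5)·2.05 − 2600·3.6 − 1400·1.4 − 1500·0.8 = 0 → B_y = 14351.1625/4.8 = 2989.83 ≈ 2990 lb.
ΣF_y = 0: A_y + 2989.83 − 595.5·1.5 − 2600 − 1400 − 1500 = 0 → A_y = 3403 lb.
ΣF_x = 0: no horizontal applied forces, so A_x = 0.

A_x = 0, A_y = 3403 lb, B_y = 2990 lb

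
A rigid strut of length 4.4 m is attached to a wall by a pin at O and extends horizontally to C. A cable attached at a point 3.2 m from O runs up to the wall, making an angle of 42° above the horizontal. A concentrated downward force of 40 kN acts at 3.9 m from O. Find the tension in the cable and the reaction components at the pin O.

T = 72.86 kN, O_x = 54.14 kN, O_y = -8.750 kN

ΣM about O: T·sin42°·3.2 − 40·3.9 = 0 → T = 156/(3.2·0.669131) = 72.8557 ≈ 72.86 kN.
ΣF_x = 0: O_x − T·cos42° = 0 → O_x = 72.8557 × 0.743145 = 54.14 kN.
ΣF_y = 0: O_y + T·sin42° − 40 = 0 → O_y = 40 − 72.8557 × 0.669131 = -8.750 kN.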